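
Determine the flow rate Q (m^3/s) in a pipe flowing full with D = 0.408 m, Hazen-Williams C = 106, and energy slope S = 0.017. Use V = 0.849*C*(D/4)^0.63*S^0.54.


For a full circular pipe, R = D/4 = 0.408/4 = 0.102 m.
V = 0.849 * 106 * 0.102^0.63 * 0.017^0.54
  = 0.849 * 106 * 0.237366 * 0.110775
  = 2.3663 m/s.
Pipe area A = pi*D^2/4 = pi*0.408^2/4 = 0.1307 m^2.
Q = A * V = 0.1307 * 2.3663 = 0.3094 m^3/s.

0.3094


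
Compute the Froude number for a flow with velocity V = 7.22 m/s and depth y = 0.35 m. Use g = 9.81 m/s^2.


The Froude number is defined as Fr = V / sqrt(g*y).
g*y = 9.81 * 0.35 = 3.4335.
sqrt(g*y) = sqrt(3.4335) = 1.853.
Fr = 7.22 / 1.853 = 3.8964.

3.8964


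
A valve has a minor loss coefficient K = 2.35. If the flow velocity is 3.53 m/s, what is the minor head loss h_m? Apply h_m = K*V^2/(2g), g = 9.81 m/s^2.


Minor loss formula: h_m = K * V^2/(2g).
V^2 = 3.53^2 = 12.4609.
V^2/(2g) = 12.4609 / 19.62 = 0.6351 m.
h_m = 2.35 * 0.6351 = 1.4925 m.

1.4925


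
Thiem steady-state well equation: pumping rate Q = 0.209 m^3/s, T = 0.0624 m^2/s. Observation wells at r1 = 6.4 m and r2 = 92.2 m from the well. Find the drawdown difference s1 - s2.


Thiem equation: s1 - s2 = Q/(2*pi*T) * ln(r2/r1).
ln(r2/r1) = ln(92.2/6.4) = 2.6677.
Q/(2*pi*T) = 0.209 / (2*pi*0.0624) = 0.209 / 0.3921 = 0.5331.
s1 - s2 = 0.5331 * 2.6677 = 1.422 m.

1.422


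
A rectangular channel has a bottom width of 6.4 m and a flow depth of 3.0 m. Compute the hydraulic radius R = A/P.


For a rectangular section:
Flow area A = b * y = 6.4 * 3.0 = 19.2 m^2.
Wetted perimeter P = b + 2y = 6.4 + 2*3.0 = 12.4 m.
Hydraulic radius R = A/P = 19.2 / 12.4 = 1.5484 m.

1.5484


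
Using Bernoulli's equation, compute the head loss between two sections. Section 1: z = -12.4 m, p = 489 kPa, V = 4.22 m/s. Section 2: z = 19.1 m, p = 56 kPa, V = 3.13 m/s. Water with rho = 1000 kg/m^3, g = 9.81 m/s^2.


Total head at each section: H = z + p/(rho*g) + V^2/(2g).
H1 = -12.4 + 489*1000/(1000*9.81) + 4.22^2/(2*9.81)
   = -12.4 + 49.847 + 0.9077
   = 38.355 m.
H2 = 19.1 + 56*1000/(1000*9.81) + 3.13^2/(2*9.81)
   = 19.1 + 5.708 + 0.4993
   = 25.308 m.
h_L = H1 - H2 = 38.355 - 25.308 = 13.047 m.

13.047


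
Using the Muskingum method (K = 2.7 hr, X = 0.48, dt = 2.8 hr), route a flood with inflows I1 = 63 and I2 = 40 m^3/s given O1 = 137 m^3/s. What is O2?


Muskingum coefficients:
denom = 2*K*(1-X) + dt = 2*2.7*(1-0.48) + 2.8 = 5.608.
C0 = (dt - 2*K*X)/denom = (2.8 - 2*2.7*0.48)/5.608 = 0.0371.
C1 = (dt + 2*K*X)/denom = (2.8 + 2*2.7*0.48)/5.608 = 0.9615.
C2 = (2*K*(1-X) - dt)/denom = 0.0014.
O2 = C0*I2 + C1*I1 + C2*O1
   = 0.0371*40 + 0.9615*63 + 0.0014*137
   = 62.25 m^3/s.

62.25


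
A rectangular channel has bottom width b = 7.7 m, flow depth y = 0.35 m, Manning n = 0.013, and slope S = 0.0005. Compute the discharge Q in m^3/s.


For a rectangular channel, the cross-sectional area A = b * y = 7.7 * 0.35 = 2.69 m^2.
The wetted perimeter P = b + 2y = 7.7 + 2*0.35 = 8.4 m.
Hydraulic radius R = A/P = 2.69/8.4 = 0.3208 m.
Velocity V = (1/n)*R^(2/3)*S^(1/2) = (1/0.013)*0.3208^(2/3)*0.0005^(1/2) = 0.8061 m/s.
Discharge Q = A * V = 2.69 * 0.8061 = 2.172 m^3/s.

2.172


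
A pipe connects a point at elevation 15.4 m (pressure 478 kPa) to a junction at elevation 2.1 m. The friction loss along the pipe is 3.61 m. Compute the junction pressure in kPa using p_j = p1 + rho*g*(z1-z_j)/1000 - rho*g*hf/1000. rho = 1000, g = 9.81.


Junction pressure: p_j = p1 + rho*g*(z1 - z_j)/1000 - rho*g*hf/1000.
Elevation term = 1000*9.81*(15.4 - 2.1)/1000 = 130.473 kPa.
Friction term = 1000*9.81*3.61/1000 = 35.414 kPa.
p_j = 478 + 130.473 - 35.414 = 573.06 kPa.

573.06


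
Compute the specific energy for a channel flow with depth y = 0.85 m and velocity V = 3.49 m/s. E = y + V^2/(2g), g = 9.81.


Specific energy E = y + V^2/(2g).
Velocity head = V^2/(2g) = 3.49^2 / (2*9.81) = 12.1801 / 19.62 = 0.6208 m.
E = 0.85 + 0.6208 = 1.4708 m.

1.4708


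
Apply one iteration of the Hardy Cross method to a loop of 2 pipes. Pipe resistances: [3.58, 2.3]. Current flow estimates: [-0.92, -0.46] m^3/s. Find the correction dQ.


Numerator terms (r*Q*|Q|): 3.58*-0.92*|-0.92| = -3.0301; 2.3*-0.46*|-0.46| = -0.4867.
Sum of numerator = -3.5168.
Denominator terms (r*|Q|): 3.58*|-0.92| = 3.2936; 2.3*|-0.46| = 1.058.
2 * sum of denominator = 2 * 4.3516 = 8.7032.
dQ = --3.5168 / 8.7032 = 0.4041 m^3/s.

0.4041


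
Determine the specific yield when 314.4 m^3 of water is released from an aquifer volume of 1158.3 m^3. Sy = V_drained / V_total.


Specific yield Sy = Volume drained / Total volume.
Sy = 314.4 / 1158.3
   = 0.2714.

0.2714


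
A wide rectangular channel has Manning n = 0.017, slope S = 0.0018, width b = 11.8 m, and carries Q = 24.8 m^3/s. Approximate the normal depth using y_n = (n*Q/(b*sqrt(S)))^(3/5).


We use the wide-channel approximation y_n = (n*Q/(b*sqrt(S)))^(3/5).
sqrt(S) = sqrt(0.0018) = 0.042426.
Numerator: n*Q = 0.017 * 24.8 = 0.4216.
Denominator: b*sqrt(S) = 11.8 * 0.042426 = 0.500627.
arg = 0.8421.
y_n = 0.8421^(3/5) = 0.902 m.

0.902


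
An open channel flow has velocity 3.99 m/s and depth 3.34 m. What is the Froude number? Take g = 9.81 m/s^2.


The Froude number is defined as Fr = V / sqrt(g*y).
g*y = 9.81 * 3.34 = 32.7654.
sqrt(g*y) = sqrt(32.7654) = 5.7241.
Fr = 3.99 / 5.7241 = 0.6971.

0.6971


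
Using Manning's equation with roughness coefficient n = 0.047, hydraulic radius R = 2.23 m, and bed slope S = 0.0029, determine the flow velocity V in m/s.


Manning's equation gives V = (1/n) * R^(2/3) * S^(1/2).
First, compute R^(2/3) = 2.23^(2/3) = 1.7069.
Next, S^(1/2) = 0.0029^(1/2) = 0.053852.
Then 1/n = 1/0.047 = 21.28.
V = 21.28 * 1.7069 * 0.053852 = 1.9557 m/s.

1.9557


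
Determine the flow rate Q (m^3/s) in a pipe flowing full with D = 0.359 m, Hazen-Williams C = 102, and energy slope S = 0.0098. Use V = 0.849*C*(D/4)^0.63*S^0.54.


For a full circular pipe, R = D/4 = 0.359/4 = 0.0897 m.
V = 0.849 * 102 * 0.0897^0.63 * 0.0098^0.54
  = 0.849 * 102 * 0.218984 * 0.082274
  = 1.5602 m/s.
Pipe area A = pi*D^2/4 = pi*0.359^2/4 = 0.1012 m^2.
Q = A * V = 0.1012 * 1.5602 = 0.1579 m^3/s.

0.1579


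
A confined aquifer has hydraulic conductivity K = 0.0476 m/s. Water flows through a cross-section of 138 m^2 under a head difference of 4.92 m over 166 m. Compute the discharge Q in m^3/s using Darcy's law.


Darcy's law: Q = K * A * i, where i = dh/L.
Hydraulic gradient i = 4.92 / 166 = 0.029639.
Q = 0.0476 * 138 * 0.029639
  = 0.1947 m^3/s.

0.1947


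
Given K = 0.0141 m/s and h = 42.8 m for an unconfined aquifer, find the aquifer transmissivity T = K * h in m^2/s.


Transmissivity is defined as T = K * h.
T = 0.0141 * 42.8
  = 0.6035 m^2/s.

0.6035


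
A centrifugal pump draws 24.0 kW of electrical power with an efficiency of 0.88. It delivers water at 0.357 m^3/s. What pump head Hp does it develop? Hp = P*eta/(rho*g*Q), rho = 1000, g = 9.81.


Pump head formula: Hp = P * eta / (rho * g * Q).
Numerator: P * eta = 24.0 * 1000 * 0.88 = 21120.0 W.
Denominator: rho * g * Q = 1000 * 9.81 * 0.357 = 3502.17.
Hp = 21120.0 / 3502.17 = 6.03 m.

6.03


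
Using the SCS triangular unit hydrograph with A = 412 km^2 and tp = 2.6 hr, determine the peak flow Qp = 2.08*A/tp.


SCS formula: Qp = 2.08 * A / tp.
Qp = 2.08 * 412 / 2.6
   = 856.96 / 2.6
   = 329.6 m^3/s per cm.

329.6


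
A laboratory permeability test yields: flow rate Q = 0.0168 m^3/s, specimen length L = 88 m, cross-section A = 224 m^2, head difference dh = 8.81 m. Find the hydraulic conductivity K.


From K = Q*L / (A*dh):
Numerator: Q*L = 0.0168 * 88 = 1.4784.
Denominator: A*dh = 224 * 8.81 = 1973.44.
K = 1.4784 / 1973.44 = 0.000749 m/s.

0.000749


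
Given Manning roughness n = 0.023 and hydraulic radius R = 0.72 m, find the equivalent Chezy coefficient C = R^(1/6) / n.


The Chezy coefficient relates to Manning's n through C = R^(1/6) / n.
R^(1/6) = 0.72^(1/6) = 0.946721.
C = 0.946721 / 0.023 = 41.16 m^(1/2)/s.

41.16


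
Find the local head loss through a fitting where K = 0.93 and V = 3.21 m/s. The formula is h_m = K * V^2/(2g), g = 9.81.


Minor loss formula: h_m = K * V^2/(2g).
V^2 = 3.21^2 = 10.3041.
V^2/(2g) = 10.3041 / 19.62 = 0.5252 m.
h_m = 0.93 * 0.5252 = 0.4884 m.

0.4884


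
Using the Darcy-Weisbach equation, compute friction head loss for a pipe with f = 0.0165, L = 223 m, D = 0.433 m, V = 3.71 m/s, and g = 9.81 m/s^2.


Darcy-Weisbach equation: h_f = f * (L/D) * V^2/(2g).
f * L/D = 0.0165 * 223/0.433 = 8.4977.
V^2/(2g) = 3.71^2 / (2*9.81) = 13.7641 / 19.62 = 0.7015 m.
h_f = 8.4977 * 0.7015 = 5.961 m.

5.961


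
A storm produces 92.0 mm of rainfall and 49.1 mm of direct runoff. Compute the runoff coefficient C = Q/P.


The runoff coefficient C = runoff depth / rainfall depth.
C = 49.1 / 92.0
  = 0.5337.

0.5337


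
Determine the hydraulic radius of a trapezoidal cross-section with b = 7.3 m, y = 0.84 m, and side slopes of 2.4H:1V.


For a trapezoidal section with side slope z:
A = (b + z*y)*y = (7.3 + 2.4*0.84)*0.84 = 7.825 m^2.
P = b + 2*y*sqrt(1 + z^2) = 7.3 + 2*0.84*sqrt(1 + 2.4^2) = 11.668 m.
R = A/P = 7.825 / 11.668 = 0.6707 m.

0.6707


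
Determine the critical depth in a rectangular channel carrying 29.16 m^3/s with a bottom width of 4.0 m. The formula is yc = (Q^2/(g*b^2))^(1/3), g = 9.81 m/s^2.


Using yc = (Q^2 / (g * b^2))^(1/3):
Q^2 = 29.16^2 = 850.31.
g * b^2 = 9.81 * 4.0^2 = 9.81 * 16.0 = 156.96.
Q^2 / (g*b^2) = 850.31 / 156.96 = 5.4174.
yc = 5.4174^(1/3) = 1.7563 m.

1.7563


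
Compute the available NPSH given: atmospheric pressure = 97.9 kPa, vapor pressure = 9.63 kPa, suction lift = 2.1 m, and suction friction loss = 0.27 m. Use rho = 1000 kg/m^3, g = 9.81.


NPSHa = p_atm/(rho*g) - z_s - hf_s - p_vap/(rho*g).
p_atm/(rho*g) = 97.9*1000 / (1000*9.81) = 9.98 m.
p_vap/(rho*g) = 9.63*1000 / (1000*9.81) = 0.982 m.
NPSHa = 9.98 - 2.1 - 0.27 - 0.982
      = 6.63 m.

6.63


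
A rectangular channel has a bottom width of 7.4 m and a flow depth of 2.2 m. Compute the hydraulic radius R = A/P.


For a rectangular section:
Flow area A = b * y = 7.4 * 2.2 = 16.28 m^2.
Wetted perimeter P = b + 2y = 7.4 + 2*2.2 = 11.8 m.
Hydraulic radius R = A/P = 16.28 / 11.8 = 1.3797 m.

1.3797


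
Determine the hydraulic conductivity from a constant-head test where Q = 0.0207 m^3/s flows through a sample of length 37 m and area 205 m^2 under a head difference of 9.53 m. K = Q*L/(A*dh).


From K = Q*L / (A*dh):
Numerator: Q*L = 0.0207 * 37 = 0.7659.
Denominator: A*dh = 205 * 9.53 = 1953.65.
K = 0.7659 / 1953.65 = 0.000392 m/s.

0.000392


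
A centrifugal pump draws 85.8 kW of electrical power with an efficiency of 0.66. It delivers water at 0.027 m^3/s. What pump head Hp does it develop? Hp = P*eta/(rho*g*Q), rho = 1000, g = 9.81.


Pump head formula: Hp = P * eta / (rho * g * Q).
Numerator: P * eta = 85.8 * 1000 * 0.66 = 56628.0 W.
Denominator: rho * g * Q = 1000 * 9.81 * 0.027 = 264.87.
Hp = 56628.0 / 264.87 = 213.8 m.

213.8


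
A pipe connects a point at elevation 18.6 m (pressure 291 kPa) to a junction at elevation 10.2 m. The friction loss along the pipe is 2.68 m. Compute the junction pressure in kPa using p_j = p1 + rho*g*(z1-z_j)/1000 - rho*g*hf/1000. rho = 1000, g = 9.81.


Junction pressure: p_j = p1 + rho*g*(z1 - z_j)/1000 - rho*g*hf/1000.
Elevation term = 1000*9.81*(18.6 - 10.2)/1000 = 82.404 kPa.
Friction term = 1000*9.81*2.68/1000 = 26.291 kPa.
p_j = 291 + 82.404 - 26.291 = 347.11 kPa.

347.11


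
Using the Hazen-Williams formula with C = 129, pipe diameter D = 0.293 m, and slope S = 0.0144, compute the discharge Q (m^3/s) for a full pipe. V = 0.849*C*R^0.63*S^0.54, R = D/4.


For a full circular pipe, R = D/4 = 0.293/4 = 0.0732 m.
V = 0.849 * 129 * 0.0732^0.63 * 0.0144^0.54
  = 0.849 * 129 * 0.192677 * 0.101278
  = 2.1372 m/s.
Pipe area A = pi*D^2/4 = pi*0.293^2/4 = 0.0674 m^2.
Q = A * V = 0.0674 * 2.1372 = 0.1441 m^3/s.

0.1441


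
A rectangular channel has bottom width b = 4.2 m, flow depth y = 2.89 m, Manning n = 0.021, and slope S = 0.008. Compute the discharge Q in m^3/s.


For a rectangular channel, the cross-sectional area A = b * y = 4.2 * 2.89 = 12.14 m^2.
The wetted perimeter P = b + 2y = 4.2 + 2*2.89 = 9.98 m.
Hydraulic radius R = A/P = 12.14/9.98 = 1.2162 m.
Velocity V = (1/n)*R^(2/3)*S^(1/2) = (1/0.021)*1.2162^(2/3)*0.008^(1/2) = 4.8529 m/s.
Discharge Q = A * V = 12.14 * 4.8529 = 58.905 m^3/s.

58.905


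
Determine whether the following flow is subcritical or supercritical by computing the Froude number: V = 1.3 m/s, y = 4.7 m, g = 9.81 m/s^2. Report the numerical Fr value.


The Froude number is defined as Fr = V / sqrt(g*y).
g*y = 9.81 * 4.7 = 46.107.
sqrt(g*y) = sqrt(46.107) = 6.7902.
Fr = 1.3 / 6.7902 = 0.1915.
Since Fr < 1, the flow is subcritical.

0.1915


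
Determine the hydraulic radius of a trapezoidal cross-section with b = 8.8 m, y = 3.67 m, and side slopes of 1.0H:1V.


For a trapezoidal section with side slope z:
A = (b + z*y)*y = (8.8 + 1.0*3.67)*3.67 = 45.765 m^2.
P = b + 2*y*sqrt(1 + z^2) = 8.8 + 2*3.67*sqrt(1 + 1.0^2) = 19.18 m.
R = A/P = 45.765 / 19.18 = 2.386 m.

2.386


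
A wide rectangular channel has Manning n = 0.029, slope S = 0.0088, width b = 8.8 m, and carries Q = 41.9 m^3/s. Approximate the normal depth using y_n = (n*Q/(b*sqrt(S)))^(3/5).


We use the wide-channel approximation y_n = (n*Q/(b*sqrt(S)))^(3/5).
sqrt(S) = sqrt(0.0088) = 0.093808.
Numerator: n*Q = 0.029 * 41.9 = 1.2151.
Denominator: b*sqrt(S) = 8.8 * 0.093808 = 0.82551.
arg = 1.4719.
y_n = 1.4719^(3/5) = 1.2611 m.

1.2611


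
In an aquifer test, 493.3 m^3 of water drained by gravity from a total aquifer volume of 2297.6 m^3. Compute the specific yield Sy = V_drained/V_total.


Specific yield Sy = Volume drained / Total volume.
Sy = 493.3 / 2297.6
   = 0.2147.

0.2147


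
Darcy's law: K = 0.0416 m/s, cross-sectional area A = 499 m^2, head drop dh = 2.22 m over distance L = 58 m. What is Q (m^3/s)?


Darcy's law: Q = K * A * i, where i = dh/L.
Hydraulic gradient i = 2.22 / 58 = 0.038276.
Q = 0.0416 * 499 * 0.038276
  = 0.7945 m^3/s.

0.7945


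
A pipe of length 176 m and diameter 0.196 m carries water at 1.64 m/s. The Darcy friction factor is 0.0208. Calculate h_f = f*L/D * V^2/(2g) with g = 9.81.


Darcy-Weisbach equation: h_f = f * (L/D) * V^2/(2g).
f * L/D = 0.0208 * 176/0.196 = 18.6776.
V^2/(2g) = 1.64^2 / (2*9.81) = 2.6896 / 19.62 = 0.1371 m.
h_f = 18.6776 * 0.1371 = 2.56 m.

2.56


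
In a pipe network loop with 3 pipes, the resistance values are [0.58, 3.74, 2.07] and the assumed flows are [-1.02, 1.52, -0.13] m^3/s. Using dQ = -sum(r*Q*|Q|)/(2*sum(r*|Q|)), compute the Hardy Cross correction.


Numerator terms (r*Q*|Q|): 0.58*-1.02*|-1.02| = -0.6034; 3.74*1.52*|1.52| = 8.6409; 2.07*-0.13*|-0.13| = -0.035.
Sum of numerator = 8.0025.
Denominator terms (r*|Q|): 0.58*|-1.02| = 0.5916; 3.74*|1.52| = 5.6848; 2.07*|-0.13| = 0.2691.
2 * sum of denominator = 2 * 6.5455 = 13.091.
dQ = -8.0025 / 13.091 = -0.6113 m^3/s.

-0.6113


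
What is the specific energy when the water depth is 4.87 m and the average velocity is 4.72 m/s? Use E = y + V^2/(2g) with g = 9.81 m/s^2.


Specific energy E = y + V^2/(2g).
Velocity head = V^2/(2g) = 4.72^2 / (2*9.81) = 22.2784 / 19.62 = 1.1355 m.
E = 4.87 + 1.1355 = 6.0055 m.

6.0055


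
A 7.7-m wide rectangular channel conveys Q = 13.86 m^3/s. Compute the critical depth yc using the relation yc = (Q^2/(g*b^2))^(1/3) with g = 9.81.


Using yc = (Q^2 / (g * b^2))^(1/3):
Q^2 = 13.86^2 = 192.1.
g * b^2 = 9.81 * 7.7^2 = 9.81 * 59.29 = 581.63.
Q^2 / (g*b^2) = 192.1 / 581.63 = 0.3303.
yc = 0.3303^(1/3) = 0.6912 m.

0.6912


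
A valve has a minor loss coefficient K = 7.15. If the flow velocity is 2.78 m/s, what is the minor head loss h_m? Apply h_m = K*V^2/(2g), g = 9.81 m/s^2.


Minor loss formula: h_m = K * V^2/(2g).
V^2 = 2.78^2 = 7.7284.
V^2/(2g) = 7.7284 / 19.62 = 0.3939 m.
h_m = 7.15 * 0.3939 = 2.8164 m.

2.8164


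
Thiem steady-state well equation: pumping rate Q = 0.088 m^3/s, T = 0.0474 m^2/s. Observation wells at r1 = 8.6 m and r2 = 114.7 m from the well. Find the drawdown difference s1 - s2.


Thiem equation: s1 - s2 = Q/(2*pi*T) * ln(r2/r1).
ln(r2/r1) = ln(114.7/8.6) = 2.5906.
Q/(2*pi*T) = 0.088 / (2*pi*0.0474) = 0.088 / 0.2978 = 0.2955.
s1 - s2 = 0.2955 * 2.5906 = 0.7655 m.

0.7655


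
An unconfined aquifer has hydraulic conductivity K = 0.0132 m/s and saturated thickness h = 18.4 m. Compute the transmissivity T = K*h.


Transmissivity is defined as T = K * h.
T = 0.0132 * 18.4
  = 0.2429 m^2/s.

0.2429


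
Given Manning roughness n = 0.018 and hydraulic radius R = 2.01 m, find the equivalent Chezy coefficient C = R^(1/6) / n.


The Chezy coefficient relates to Manning's n through C = R^(1/6) / n.
R^(1/6) = 2.01^(1/6) = 1.123395.
C = 1.123395 / 0.018 = 62.41 m^(1/2)/s.

62.41


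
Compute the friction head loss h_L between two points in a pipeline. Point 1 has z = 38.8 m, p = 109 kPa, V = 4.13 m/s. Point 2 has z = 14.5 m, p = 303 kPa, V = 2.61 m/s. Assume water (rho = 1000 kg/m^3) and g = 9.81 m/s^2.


Total head at each section: H = z + p/(rho*g) + V^2/(2g).
H1 = 38.8 + 109*1000/(1000*9.81) + 4.13^2/(2*9.81)
   = 38.8 + 11.111 + 0.8694
   = 50.78 m.
H2 = 14.5 + 303*1000/(1000*9.81) + 2.61^2/(2*9.81)
   = 14.5 + 30.887 + 0.3472
   = 45.734 m.
h_L = H1 - H2 = 50.78 - 45.734 = 5.046 m.

5.046


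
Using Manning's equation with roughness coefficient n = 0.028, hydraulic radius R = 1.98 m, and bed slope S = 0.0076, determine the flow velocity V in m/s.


Manning's equation gives V = (1/n) * R^(2/3) * S^(1/2).
First, compute R^(2/3) = 1.98^(2/3) = 1.5768.
Next, S^(1/2) = 0.0076^(1/2) = 0.087178.
Then 1/n = 1/0.028 = 35.71.
V = 35.71 * 1.5768 * 0.087178 = 4.9094 m/s.

4.9094


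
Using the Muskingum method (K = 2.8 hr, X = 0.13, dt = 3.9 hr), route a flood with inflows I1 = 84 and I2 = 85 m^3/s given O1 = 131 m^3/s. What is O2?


Muskingum coefficients:
denom = 2*K*(1-X) + dt = 2*2.8*(1-0.13) + 3.9 = 8.772.
C0 = (dt - 2*K*X)/denom = (3.9 - 2*2.8*0.13)/8.772 = 0.3616.
C1 = (dt + 2*K*X)/denom = (3.9 + 2*2.8*0.13)/8.772 = 0.5276.
C2 = (2*K*(1-X) - dt)/denom = 0.1108.
O2 = C0*I2 + C1*I1 + C2*O1
   = 0.3616*85 + 0.5276*84 + 0.1108*131
   = 89.57 m^3/s.

89.57


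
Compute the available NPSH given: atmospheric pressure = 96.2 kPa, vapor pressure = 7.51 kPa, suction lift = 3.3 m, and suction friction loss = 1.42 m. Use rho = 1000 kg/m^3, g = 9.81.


NPSHa = p_atm/(rho*g) - z_s - hf_s - p_vap/(rho*g).
p_atm/(rho*g) = 96.2*1000 / (1000*9.81) = 9.806 m.
p_vap/(rho*g) = 7.51*1000 / (1000*9.81) = 0.766 m.
NPSHa = 9.806 - 3.3 - 1.42 - 0.766
      = 4.32 m.

4.32


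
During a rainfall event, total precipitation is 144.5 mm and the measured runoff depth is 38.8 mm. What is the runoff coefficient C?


The runoff coefficient C = runoff depth / rainfall depth.
C = 38.8 / 144.5
  = 0.2685.

0.2685


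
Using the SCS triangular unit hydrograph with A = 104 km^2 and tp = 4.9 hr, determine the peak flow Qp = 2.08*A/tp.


SCS formula: Qp = 2.08 * A / tp.
Qp = 2.08 * 104 / 4.9
   = 216.32 / 4.9
   = 44.15 m^3/s per cm.

44.15


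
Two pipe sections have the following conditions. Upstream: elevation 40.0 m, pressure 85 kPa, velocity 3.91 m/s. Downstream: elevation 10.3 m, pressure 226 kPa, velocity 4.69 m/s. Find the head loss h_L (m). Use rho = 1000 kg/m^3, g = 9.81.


Total head at each section: H = z + p/(rho*g) + V^2/(2g).
H1 = 40.0 + 85*1000/(1000*9.81) + 3.91^2/(2*9.81)
   = 40.0 + 8.665 + 0.7792
   = 49.444 m.
H2 = 10.3 + 226*1000/(1000*9.81) + 4.69^2/(2*9.81)
   = 10.3 + 23.038 + 1.1211
   = 34.459 m.
h_L = H1 - H2 = 49.444 - 34.459 = 14.985 m.

14.985


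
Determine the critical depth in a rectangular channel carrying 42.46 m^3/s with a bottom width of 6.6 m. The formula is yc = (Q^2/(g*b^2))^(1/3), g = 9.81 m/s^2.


Using yc = (Q^2 / (g * b^2))^(1/3):
Q^2 = 42.46^2 = 1802.85.
g * b^2 = 9.81 * 6.6^2 = 9.81 * 43.56 = 427.32.
Q^2 / (g*b^2) = 1802.85 / 427.32 = 4.219.
yc = 4.219^(1/3) = 1.6158 m.

1.6158


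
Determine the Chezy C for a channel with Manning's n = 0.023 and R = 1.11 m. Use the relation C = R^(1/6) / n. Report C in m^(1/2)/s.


The Chezy coefficient relates to Manning's n through C = R^(1/6) / n.
R^(1/6) = 1.11^(1/6) = 1.017545.
C = 1.017545 / 0.023 = 44.24 m^(1/2)/s.

44.24


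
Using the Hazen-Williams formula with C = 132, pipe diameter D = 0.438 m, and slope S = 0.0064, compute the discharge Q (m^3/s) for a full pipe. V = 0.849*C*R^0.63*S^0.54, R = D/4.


For a full circular pipe, R = D/4 = 0.438/4 = 0.1095 m.
V = 0.849 * 132 * 0.1095^0.63 * 0.0064^0.54
  = 0.849 * 132 * 0.248217 * 0.065364
  = 1.8182 m/s.
Pipe area A = pi*D^2/4 = pi*0.438^2/4 = 0.1507 m^2.
Q = A * V = 0.1507 * 1.8182 = 0.274 m^3/s.

0.274


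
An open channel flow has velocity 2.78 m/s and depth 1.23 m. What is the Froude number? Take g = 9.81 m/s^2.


The Froude number is defined as Fr = V / sqrt(g*y).
g*y = 9.81 * 1.23 = 12.0663.
sqrt(g*y) = sqrt(12.0663) = 3.4737.
Fr = 2.78 / 3.4737 = 0.8003.

0.8003


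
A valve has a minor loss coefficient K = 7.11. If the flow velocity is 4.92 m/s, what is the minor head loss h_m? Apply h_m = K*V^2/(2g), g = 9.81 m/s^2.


Minor loss formula: h_m = K * V^2/(2g).
V^2 = 4.92^2 = 24.2064.
V^2/(2g) = 24.2064 / 19.62 = 1.2338 m.
h_m = 7.11 * 1.2338 = 8.772 m.

8.772


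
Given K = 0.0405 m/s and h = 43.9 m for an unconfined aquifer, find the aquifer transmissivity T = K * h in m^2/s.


Transmissivity is defined as T = K * h.
T = 0.0405 * 43.9
  = 1.7779 m^2/s.

1.7779


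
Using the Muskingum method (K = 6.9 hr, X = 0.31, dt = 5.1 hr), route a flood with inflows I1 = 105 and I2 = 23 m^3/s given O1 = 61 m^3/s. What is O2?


Muskingum coefficients:
denom = 2*K*(1-X) + dt = 2*6.9*(1-0.31) + 5.1 = 14.622.
C0 = (dt - 2*K*X)/denom = (5.1 - 2*6.9*0.31)/14.622 = 0.0562.
C1 = (dt + 2*K*X)/denom = (5.1 + 2*6.9*0.31)/14.622 = 0.6414.
C2 = (2*K*(1-X) - dt)/denom = 0.3024.
O2 = C0*I2 + C1*I1 + C2*O1
   = 0.0562*23 + 0.6414*105 + 0.3024*61
   = 87.08 m^3/s.

87.08


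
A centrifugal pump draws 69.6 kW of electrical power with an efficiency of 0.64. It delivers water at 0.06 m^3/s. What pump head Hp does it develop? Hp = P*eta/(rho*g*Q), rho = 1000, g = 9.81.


Pump head formula: Hp = P * eta / (rho * g * Q).
Numerator: P * eta = 69.6 * 1000 * 0.64 = 44544.0 W.
Denominator: rho * g * Q = 1000 * 9.81 * 0.06 = 588.6.
Hp = 44544.0 / 588.6 = 75.68 m.

75.68


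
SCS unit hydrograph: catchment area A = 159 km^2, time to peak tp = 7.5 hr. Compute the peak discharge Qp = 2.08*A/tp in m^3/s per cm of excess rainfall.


SCS formula: Qp = 2.08 * A / tp.
Qp = 2.08 * 159 / 7.5
   = 330.72 / 7.5
   = 44.1 m^3/s per cm.

44.1


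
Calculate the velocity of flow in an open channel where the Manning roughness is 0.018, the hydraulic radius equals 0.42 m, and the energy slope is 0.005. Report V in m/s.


Manning's equation gives V = (1/n) * R^(2/3) * S^(1/2).
First, compute R^(2/3) = 0.42^(2/3) = 0.5608.
Next, S^(1/2) = 0.005^(1/2) = 0.070711.
Then 1/n = 1/0.018 = 55.56.
V = 55.56 * 0.5608 * 0.070711 = 2.2032 m/s.

2.2032


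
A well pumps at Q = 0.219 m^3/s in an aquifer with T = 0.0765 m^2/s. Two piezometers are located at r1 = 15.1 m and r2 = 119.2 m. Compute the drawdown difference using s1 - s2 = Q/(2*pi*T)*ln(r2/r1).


Thiem equation: s1 - s2 = Q/(2*pi*T) * ln(r2/r1).
ln(r2/r1) = ln(119.2/15.1) = 2.0661.
Q/(2*pi*T) = 0.219 / (2*pi*0.0765) = 0.219 / 0.4807 = 0.4556.
s1 - s2 = 0.4556 * 2.0661 = 0.9414 m.

0.9414


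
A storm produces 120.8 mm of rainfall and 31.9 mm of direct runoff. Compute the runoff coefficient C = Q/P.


The runoff coefficient C = runoff depth / rainfall depth.
C = 31.9 / 120.8
  = 0.2641.

0.2641


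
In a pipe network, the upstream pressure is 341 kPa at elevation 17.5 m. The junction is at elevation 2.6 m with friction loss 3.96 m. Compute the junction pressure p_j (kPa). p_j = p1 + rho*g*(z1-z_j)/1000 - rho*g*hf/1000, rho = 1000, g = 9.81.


Junction pressure: p_j = p1 + rho*g*(z1 - z_j)/1000 - rho*g*hf/1000.
Elevation term = 1000*9.81*(17.5 - 2.6)/1000 = 146.169 kPa.
Friction term = 1000*9.81*3.96/1000 = 38.848 kPa.
p_j = 341 + 146.169 - 38.848 = 448.32 kPa.

448.32


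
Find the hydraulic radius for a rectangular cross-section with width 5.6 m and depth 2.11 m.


For a rectangular section:
Flow area A = b * y = 5.6 * 2.11 = 11.82 m^2.
Wetted perimeter P = b + 2y = 5.6 + 2*2.11 = 9.82 m.
Hydraulic radius R = A/P = 11.82 / 9.82 = 1.2033 m.

1.2033


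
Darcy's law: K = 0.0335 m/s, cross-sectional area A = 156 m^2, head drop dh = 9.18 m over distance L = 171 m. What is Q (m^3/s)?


Darcy's law: Q = K * A * i, where i = dh/L.
Hydraulic gradient i = 9.18 / 171 = 0.053684.
Q = 0.0335 * 156 * 0.053684
  = 0.2806 m^3/s.

0.2806


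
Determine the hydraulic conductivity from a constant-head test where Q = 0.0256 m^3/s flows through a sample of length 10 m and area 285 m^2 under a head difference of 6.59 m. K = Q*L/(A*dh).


From K = Q*L / (A*dh):
Numerator: Q*L = 0.0256 * 10 = 0.256.
Denominator: A*dh = 285 * 6.59 = 1878.15.
K = 0.256 / 1878.15 = 0.000136 m/s.

0.000136


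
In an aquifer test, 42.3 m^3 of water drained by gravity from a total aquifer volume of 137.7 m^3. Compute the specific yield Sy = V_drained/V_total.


Specific yield Sy = Volume drained / Total volume.
Sy = 42.3 / 137.7
   = 0.3072.

0.3072


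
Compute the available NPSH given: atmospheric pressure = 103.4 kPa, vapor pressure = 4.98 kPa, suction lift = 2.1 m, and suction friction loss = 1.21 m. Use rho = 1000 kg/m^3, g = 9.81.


NPSHa = p_atm/(rho*g) - z_s - hf_s - p_vap/(rho*g).
p_atm/(rho*g) = 103.4*1000 / (1000*9.81) = 10.54 m.
p_vap/(rho*g) = 4.98*1000 / (1000*9.81) = 0.508 m.
NPSHa = 10.54 - 2.1 - 1.21 - 0.508
      = 6.72 m.

6.72


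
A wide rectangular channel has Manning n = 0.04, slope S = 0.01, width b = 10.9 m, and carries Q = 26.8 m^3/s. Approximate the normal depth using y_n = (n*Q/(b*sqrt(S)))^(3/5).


We use the wide-channel approximation y_n = (n*Q/(b*sqrt(S)))^(3/5).
sqrt(S) = sqrt(0.01) = 0.1.
Numerator: n*Q = 0.04 * 26.8 = 1.072.
Denominator: b*sqrt(S) = 10.9 * 0.1 = 1.09.
arg = 0.9835.
y_n = 0.9835^(3/5) = 0.9901 m.

0.9901


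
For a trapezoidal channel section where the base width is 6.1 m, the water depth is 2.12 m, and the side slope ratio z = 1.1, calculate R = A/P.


For a trapezoidal section with side slope z:
A = (b + z*y)*y = (6.1 + 1.1*2.12)*2.12 = 17.876 m^2.
P = b + 2*y*sqrt(1 + z^2) = 6.1 + 2*2.12*sqrt(1 + 1.1^2) = 12.403 m.
R = A/P = 17.876 / 12.403 = 1.4412 m.

1.4412


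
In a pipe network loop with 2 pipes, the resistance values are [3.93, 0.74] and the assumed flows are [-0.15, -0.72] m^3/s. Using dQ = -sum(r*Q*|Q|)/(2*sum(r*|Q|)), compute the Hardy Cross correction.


Numerator terms (r*Q*|Q|): 3.93*-0.15*|-0.15| = -0.0884; 0.74*-0.72*|-0.72| = -0.3836.
Sum of numerator = -0.472.
Denominator terms (r*|Q|): 3.93*|-0.15| = 0.5895; 0.74*|-0.72| = 0.5328.
2 * sum of denominator = 2 * 1.1223 = 2.2446.
dQ = --0.472 / 2.2446 = 0.2103 m^3/s.

0.2103


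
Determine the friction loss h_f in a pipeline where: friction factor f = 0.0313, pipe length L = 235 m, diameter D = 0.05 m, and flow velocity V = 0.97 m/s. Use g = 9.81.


Darcy-Weisbach equation: h_f = f * (L/D) * V^2/(2g).
f * L/D = 0.0313 * 235/0.05 = 147.11.
V^2/(2g) = 0.97^2 / (2*9.81) = 0.9409 / 19.62 = 0.048 m.
h_f = 147.11 * 0.048 = 7.055 m.

7.055


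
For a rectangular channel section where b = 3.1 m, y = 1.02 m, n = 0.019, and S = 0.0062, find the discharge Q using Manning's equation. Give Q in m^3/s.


For a rectangular channel, the cross-sectional area A = b * y = 3.1 * 1.02 = 3.16 m^2.
The wetted perimeter P = b + 2y = 3.1 + 2*1.02 = 5.14 m.
Hydraulic radius R = A/P = 3.16/5.14 = 0.6152 m.
Velocity V = (1/n)*R^(2/3)*S^(1/2) = (1/0.019)*0.6152^(2/3)*0.0062^(1/2) = 2.9976 m/s.
Discharge Q = A * V = 3.16 * 2.9976 = 9.478 m^3/s.

9.478


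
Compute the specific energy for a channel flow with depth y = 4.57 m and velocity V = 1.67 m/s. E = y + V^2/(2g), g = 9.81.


Specific energy E = y + V^2/(2g).
Velocity head = V^2/(2g) = 1.67^2 / (2*9.81) = 2.7889 / 19.62 = 0.1421 m.
E = 4.57 + 0.1421 = 4.7121 m.

4.7121


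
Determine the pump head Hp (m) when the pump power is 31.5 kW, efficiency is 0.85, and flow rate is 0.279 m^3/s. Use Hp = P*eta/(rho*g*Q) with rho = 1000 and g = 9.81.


Pump head formula: Hp = P * eta / (rho * g * Q).
Numerator: P * eta = 31.5 * 1000 * 0.85 = 26775.0 W.
Denominator: rho * g * Q = 1000 * 9.81 * 0.279 = 2736.99.
Hp = 26775.0 / 2736.99 = 9.78 m.

9.78


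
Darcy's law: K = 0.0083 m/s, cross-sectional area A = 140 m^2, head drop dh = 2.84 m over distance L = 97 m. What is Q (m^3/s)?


Darcy's law: Q = K * A * i, where i = dh/L.
Hydraulic gradient i = 2.84 / 97 = 0.029278.
Q = 0.0083 * 140 * 0.029278
  = 0.034 m^3/s.

0.034


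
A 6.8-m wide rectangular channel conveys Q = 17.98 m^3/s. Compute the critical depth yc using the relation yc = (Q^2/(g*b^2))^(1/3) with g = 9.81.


Using yc = (Q^2 / (g * b^2))^(1/3):
Q^2 = 17.98^2 = 323.28.
g * b^2 = 9.81 * 6.8^2 = 9.81 * 46.24 = 453.61.
Q^2 / (g*b^2) = 323.28 / 453.61 = 0.7127.
yc = 0.7127^(1/3) = 0.8932 m.

0.8932


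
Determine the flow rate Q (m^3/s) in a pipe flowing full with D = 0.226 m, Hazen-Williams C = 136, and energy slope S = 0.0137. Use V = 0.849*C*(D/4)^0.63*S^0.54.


For a full circular pipe, R = D/4 = 0.226/4 = 0.0565 m.
V = 0.849 * 136 * 0.0565^0.63 * 0.0137^0.54
  = 0.849 * 136 * 0.163603 * 0.098589
  = 1.8624 m/s.
Pipe area A = pi*D^2/4 = pi*0.226^2/4 = 0.0401 m^2.
Q = A * V = 0.0401 * 1.8624 = 0.0747 m^3/s.

0.0747


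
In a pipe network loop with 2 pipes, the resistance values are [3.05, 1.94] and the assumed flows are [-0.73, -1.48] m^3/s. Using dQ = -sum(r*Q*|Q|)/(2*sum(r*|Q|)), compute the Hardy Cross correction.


Numerator terms (r*Q*|Q|): 3.05*-0.73*|-0.73| = -1.6253; 1.94*-1.48*|-1.48| = -4.2494.
Sum of numerator = -5.8747.
Denominator terms (r*|Q|): 3.05*|-0.73| = 2.2265; 1.94*|-1.48| = 2.8712.
2 * sum of denominator = 2 * 5.0977 = 10.1954.
dQ = --5.8747 / 10.1954 = 0.5762 m^3/s.

0.5762


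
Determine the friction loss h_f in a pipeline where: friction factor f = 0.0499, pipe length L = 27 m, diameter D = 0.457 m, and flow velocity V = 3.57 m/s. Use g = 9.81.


Darcy-Weisbach equation: h_f = f * (L/D) * V^2/(2g).
f * L/D = 0.0499 * 27/0.457 = 2.9481.
V^2/(2g) = 3.57^2 / (2*9.81) = 12.7449 / 19.62 = 0.6496 m.
h_f = 2.9481 * 0.6496 = 1.915 m.

1.915


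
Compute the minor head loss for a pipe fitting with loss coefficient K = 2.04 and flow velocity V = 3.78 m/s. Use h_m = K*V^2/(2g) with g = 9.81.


Minor loss formula: h_m = K * V^2/(2g).
V^2 = 3.78^2 = 14.2884.
V^2/(2g) = 14.2884 / 19.62 = 0.7283 m.
h_m = 2.04 * 0.7283 = 1.4856 m.

1.4856


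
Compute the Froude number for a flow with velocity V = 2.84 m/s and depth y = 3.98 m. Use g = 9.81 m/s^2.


The Froude number is defined as Fr = V / sqrt(g*y).
g*y = 9.81 * 3.98 = 39.0438.
sqrt(g*y) = sqrt(39.0438) = 6.2485.
Fr = 2.84 / 6.2485 = 0.4545.

0.4545


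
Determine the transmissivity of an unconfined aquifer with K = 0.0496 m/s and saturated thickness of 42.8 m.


Transmissivity is defined as T = K * h.
T = 0.0496 * 42.8
  = 2.1229 m^2/s.

2.1229


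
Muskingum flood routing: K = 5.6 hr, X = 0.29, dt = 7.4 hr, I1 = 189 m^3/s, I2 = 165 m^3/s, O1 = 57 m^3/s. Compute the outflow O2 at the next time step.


Muskingum coefficients:
denom = 2*K*(1-X) + dt = 2*5.6*(1-0.29) + 7.4 = 15.352.
C0 = (dt - 2*K*X)/denom = (7.4 - 2*5.6*0.29)/15.352 = 0.2705.
C1 = (dt + 2*K*X)/denom = (7.4 + 2*5.6*0.29)/15.352 = 0.6936.
C2 = (2*K*(1-X) - dt)/denom = 0.036.
O2 = C0*I2 + C1*I1 + C2*O1
   = 0.2705*165 + 0.6936*189 + 0.036*57
   = 177.76 m^3/s.

177.76


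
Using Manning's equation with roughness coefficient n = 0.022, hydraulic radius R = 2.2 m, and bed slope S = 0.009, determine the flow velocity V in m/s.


Manning's equation gives V = (1/n) * R^(2/3) * S^(1/2).
First, compute R^(2/3) = 2.2^(2/3) = 1.6915.
Next, S^(1/2) = 0.009^(1/2) = 0.094868.
Then 1/n = 1/0.022 = 45.45.
V = 45.45 * 1.6915 * 0.094868 = 7.2942 m/s.

7.2942


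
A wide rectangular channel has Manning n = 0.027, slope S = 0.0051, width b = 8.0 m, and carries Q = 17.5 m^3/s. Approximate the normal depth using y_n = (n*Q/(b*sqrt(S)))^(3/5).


We use the wide-channel approximation y_n = (n*Q/(b*sqrt(S)))^(3/5).
sqrt(S) = sqrt(0.0051) = 0.071414.
Numerator: n*Q = 0.027 * 17.5 = 0.4725.
Denominator: b*sqrt(S) = 8.0 * 0.071414 = 0.571312.
arg = 0.827.
y_n = 0.827^(3/5) = 0.8923 m.

0.8923


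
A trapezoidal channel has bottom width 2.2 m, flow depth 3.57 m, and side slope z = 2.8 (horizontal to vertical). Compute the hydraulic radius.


For a trapezoidal section with side slope z:
A = (b + z*y)*y = (2.2 + 2.8*3.57)*3.57 = 43.54 m^2.
P = b + 2*y*sqrt(1 + z^2) = 2.2 + 2*3.57*sqrt(1 + 2.8^2) = 23.429 m.
R = A/P = 43.54 / 23.429 = 1.8584 m.

1.8584


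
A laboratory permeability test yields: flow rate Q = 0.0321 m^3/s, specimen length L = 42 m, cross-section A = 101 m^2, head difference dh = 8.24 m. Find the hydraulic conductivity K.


From K = Q*L / (A*dh):
Numerator: Q*L = 0.0321 * 42 = 1.3482.
Denominator: A*dh = 101 * 8.24 = 832.24.
K = 1.3482 / 832.24 = 0.00162 m/s.

0.00162


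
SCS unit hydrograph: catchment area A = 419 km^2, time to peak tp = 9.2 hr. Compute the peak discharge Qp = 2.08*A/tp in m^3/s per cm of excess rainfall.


SCS formula: Qp = 2.08 * A / tp.
Qp = 2.08 * 419 / 9.2
   = 871.52 / 9.2
   = 94.73 m^3/s per cm.

94.73


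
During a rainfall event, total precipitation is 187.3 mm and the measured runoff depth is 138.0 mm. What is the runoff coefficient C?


The runoff coefficient C = runoff depth / rainfall depth.
C = 138.0 / 187.3
  = 0.7368.

0.7368


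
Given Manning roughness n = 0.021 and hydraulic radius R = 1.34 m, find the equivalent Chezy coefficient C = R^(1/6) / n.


The Chezy coefficient relates to Manning's n through C = R^(1/6) / n.
R^(1/6) = 1.34^(1/6) = 1.049988.
C = 1.049988 / 0.021 = 50.0 m^(1/2)/s.

50.0


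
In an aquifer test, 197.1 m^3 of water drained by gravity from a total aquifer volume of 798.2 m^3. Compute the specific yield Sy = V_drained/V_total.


Specific yield Sy = Volume drained / Total volume.
Sy = 197.1 / 798.2
   = 0.2469.

0.2469


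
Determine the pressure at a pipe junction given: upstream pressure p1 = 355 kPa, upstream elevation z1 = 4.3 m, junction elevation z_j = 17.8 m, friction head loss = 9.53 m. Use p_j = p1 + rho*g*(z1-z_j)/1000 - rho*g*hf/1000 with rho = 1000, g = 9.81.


Junction pressure: p_j = p1 + rho*g*(z1 - z_j)/1000 - rho*g*hf/1000.
Elevation term = 1000*9.81*(4.3 - 17.8)/1000 = -132.435 kPa.
Friction term = 1000*9.81*9.53/1000 = 93.489 kPa.
p_j = 355 + -132.435 - 93.489 = 129.08 kPa.

129.08


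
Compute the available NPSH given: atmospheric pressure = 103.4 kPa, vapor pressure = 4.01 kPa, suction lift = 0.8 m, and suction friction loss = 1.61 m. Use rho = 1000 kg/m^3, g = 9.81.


NPSHa = p_atm/(rho*g) - z_s - hf_s - p_vap/(rho*g).
p_atm/(rho*g) = 103.4*1000 / (1000*9.81) = 10.54 m.
p_vap/(rho*g) = 4.01*1000 / (1000*9.81) = 0.409 m.
NPSHa = 10.54 - 0.8 - 1.61 - 0.409
      = 7.72 m.

7.72


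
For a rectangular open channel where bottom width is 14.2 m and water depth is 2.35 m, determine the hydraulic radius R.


For a rectangular section:
Flow area A = b * y = 14.2 * 2.35 = 33.37 m^2.
Wetted perimeter P = b + 2y = 14.2 + 2*2.35 = 18.9 m.
Hydraulic radius R = A/P = 33.37 / 18.9 = 1.7656 m.

1.7656


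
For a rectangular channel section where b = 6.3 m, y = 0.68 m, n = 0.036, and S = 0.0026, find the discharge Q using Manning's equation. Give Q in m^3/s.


For a rectangular channel, the cross-sectional area A = b * y = 6.3 * 0.68 = 4.28 m^2.
The wetted perimeter P = b + 2y = 6.3 + 2*0.68 = 7.66 m.
Hydraulic radius R = A/P = 4.28/7.66 = 0.5593 m.
Velocity V = (1/n)*R^(2/3)*S^(1/2) = (1/0.036)*0.5593^(2/3)*0.0026^(1/2) = 0.9615 m/s.
Discharge Q = A * V = 4.28 * 0.9615 = 4.119 m^3/s.

4.119


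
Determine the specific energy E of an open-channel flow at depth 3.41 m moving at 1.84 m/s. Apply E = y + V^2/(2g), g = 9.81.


Specific energy E = y + V^2/(2g).
Velocity head = V^2/(2g) = 1.84^2 / (2*9.81) = 3.3856 / 19.62 = 0.1726 m.
E = 3.41 + 0.1726 = 3.5826 m.

3.5826


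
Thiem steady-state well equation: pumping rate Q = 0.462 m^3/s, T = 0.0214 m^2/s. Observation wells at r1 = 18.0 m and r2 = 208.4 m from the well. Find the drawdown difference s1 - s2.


Thiem equation: s1 - s2 = Q/(2*pi*T) * ln(r2/r1).
ln(r2/r1) = ln(208.4/18.0) = 2.4491.
Q/(2*pi*T) = 0.462 / (2*pi*0.0214) = 0.462 / 0.1345 = 3.436.
s1 - s2 = 3.436 * 2.4491 = 8.415 m.

8.415


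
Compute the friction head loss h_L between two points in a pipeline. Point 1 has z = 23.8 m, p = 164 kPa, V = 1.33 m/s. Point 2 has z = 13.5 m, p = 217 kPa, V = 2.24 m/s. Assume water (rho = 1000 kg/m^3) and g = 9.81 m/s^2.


Total head at each section: H = z + p/(rho*g) + V^2/(2g).
H1 = 23.8 + 164*1000/(1000*9.81) + 1.33^2/(2*9.81)
   = 23.8 + 16.718 + 0.0902
   = 40.608 m.
H2 = 13.5 + 217*1000/(1000*9.81) + 2.24^2/(2*9.81)
   = 13.5 + 22.12 + 0.2557
   = 35.876 m.
h_L = H1 - H2 = 40.608 - 35.876 = 4.732 m.

4.732


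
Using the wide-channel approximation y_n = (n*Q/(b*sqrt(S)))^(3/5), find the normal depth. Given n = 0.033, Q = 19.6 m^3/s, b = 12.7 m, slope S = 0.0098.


We use the wide-channel approximation y_n = (n*Q/(b*sqrt(S)))^(3/5).
sqrt(S) = sqrt(0.0098) = 0.098995.
Numerator: n*Q = 0.033 * 19.6 = 0.6468.
Denominator: b*sqrt(S) = 12.7 * 0.098995 = 1.257236.
arg = 0.5145.
y_n = 0.5145^(3/5) = 0.6711 m.

0.6711


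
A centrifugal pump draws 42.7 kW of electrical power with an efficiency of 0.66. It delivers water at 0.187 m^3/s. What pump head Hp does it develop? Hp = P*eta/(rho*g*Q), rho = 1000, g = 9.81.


Pump head formula: Hp = P * eta / (rho * g * Q).
Numerator: P * eta = 42.7 * 1000 * 0.66 = 28182.0 W.
Denominator: rho * g * Q = 1000 * 9.81 * 0.187 = 1834.47.
Hp = 28182.0 / 1834.47 = 15.36 m.

15.36


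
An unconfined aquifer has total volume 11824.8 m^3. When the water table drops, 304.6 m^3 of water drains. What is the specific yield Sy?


Specific yield Sy = Volume drained / Total volume.
Sy = 304.6 / 11824.8
   = 0.0258.

0.0258


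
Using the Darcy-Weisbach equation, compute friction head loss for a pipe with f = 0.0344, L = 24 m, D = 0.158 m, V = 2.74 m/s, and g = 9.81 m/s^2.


Darcy-Weisbach equation: h_f = f * (L/D) * V^2/(2g).
f * L/D = 0.0344 * 24/0.158 = 5.2253.
V^2/(2g) = 2.74^2 / (2*9.81) = 7.5076 / 19.62 = 0.3827 m.
h_f = 5.2253 * 0.3827 = 1.999 m.

1.999


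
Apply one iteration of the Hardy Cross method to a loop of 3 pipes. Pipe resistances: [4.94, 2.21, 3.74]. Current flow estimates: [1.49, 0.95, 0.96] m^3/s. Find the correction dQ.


Numerator terms (r*Q*|Q|): 4.94*1.49*|1.49| = 10.9673; 2.21*0.95*|0.95| = 1.9945; 3.74*0.96*|0.96| = 3.4468.
Sum of numerator = 16.4086.
Denominator terms (r*|Q|): 4.94*|1.49| = 7.3606; 2.21*|0.95| = 2.0995; 3.74*|0.96| = 3.5904.
2 * sum of denominator = 2 * 13.0505 = 26.101.
dQ = -16.4086 / 26.101 = -0.6287 m^3/s.

-0.6287


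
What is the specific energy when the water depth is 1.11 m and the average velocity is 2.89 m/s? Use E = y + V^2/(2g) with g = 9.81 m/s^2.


Specific energy E = y + V^2/(2g).
Velocity head = V^2/(2g) = 2.89^2 / (2*9.81) = 8.3521 / 19.62 = 0.4257 m.
E = 1.11 + 0.4257 = 1.5357 m.

1.5357


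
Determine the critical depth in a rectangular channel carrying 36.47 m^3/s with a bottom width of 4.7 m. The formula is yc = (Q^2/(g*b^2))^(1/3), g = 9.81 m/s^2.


Using yc = (Q^2 / (g * b^2))^(1/3):
Q^2 = 36.47^2 = 1330.06.
g * b^2 = 9.81 * 4.7^2 = 9.81 * 22.09 = 216.7.
Q^2 / (g*b^2) = 1330.06 / 216.7 = 6.1378.
yc = 6.1378^(1/3) = 1.8309 m.

1.8309
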